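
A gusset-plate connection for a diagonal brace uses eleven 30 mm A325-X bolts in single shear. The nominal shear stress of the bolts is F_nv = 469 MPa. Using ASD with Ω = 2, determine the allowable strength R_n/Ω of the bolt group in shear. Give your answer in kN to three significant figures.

A_b = π × 30² / 4 = 706.9 mm².
R_n = F_nv · A_b · n · n_s = 469 × 706.9 × 11 × 1 / 1000 = 3647 kN.
Allowable strength R_n/Ω = 3647 / 2 = 1820 kN.

1820 kN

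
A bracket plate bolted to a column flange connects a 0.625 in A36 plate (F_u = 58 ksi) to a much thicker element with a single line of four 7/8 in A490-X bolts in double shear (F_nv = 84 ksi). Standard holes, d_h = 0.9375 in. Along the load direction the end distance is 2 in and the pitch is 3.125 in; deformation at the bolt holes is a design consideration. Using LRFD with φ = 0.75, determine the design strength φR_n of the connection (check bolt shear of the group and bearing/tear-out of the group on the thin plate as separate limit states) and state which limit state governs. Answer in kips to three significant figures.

221 kips (bearing governs)

Bolt shear: A_b = π·0.875²/4 = 0.6013 in²; R_n = 84 × 0.6013 × 4 × 2 = 404.1 kips → 0.75 × 404.1 = 303 kips.
Bearing (1.2 l_c t F_u ≤ 2.4 d t F_u): upper limit = 2.4·0.875·0.625·58 = 76.12 kips.
  Edge l_c = 2 − 0.9375/2 = 1.531 → r_n = 66.61 kips; interior l_c = 3.125 − 0.9375 = 2.188 → r_n = 76.12 kips.
  R_n,bearing = 1·66.61 + 3·76.12 = 295 kips → 0.75 × 295 = 221 kips.
Bearing governs: 221 kips.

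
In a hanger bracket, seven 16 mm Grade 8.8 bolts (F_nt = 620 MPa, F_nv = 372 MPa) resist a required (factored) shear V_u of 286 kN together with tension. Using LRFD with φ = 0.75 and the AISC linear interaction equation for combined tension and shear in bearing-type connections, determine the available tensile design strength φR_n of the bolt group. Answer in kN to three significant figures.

374 kN

A_b = π·16²/4 = 201.1 mm²; f_rv = 286 × 1000 / (7 × 201.1) = 203.2 MPa.
F'_nt = 1.3 F_nt − (F_nt / φF_nv) f_rv = 1.3·620 − (620/(0.75·372))·203.2 = 354.4 MPa, capped at F_nt → F'_nt = 354.4 MPa.
R_n = F'_nt · A_b · n = 354.4 × 201.1 × 7 / 1000 = 498.8 kN.
Design strength φR_n = 0.75 × 498.8 = 374 kN.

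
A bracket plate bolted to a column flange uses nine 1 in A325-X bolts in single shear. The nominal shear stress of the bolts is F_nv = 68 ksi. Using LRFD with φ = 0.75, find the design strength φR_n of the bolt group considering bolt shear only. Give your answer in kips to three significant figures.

A_b = π × 1² / 4 = 0.7854 in².
R_n = F_nv · A_b · n · n_s = 68 × 0.7854 × 9 × 1 = 480.7 kips.
Design strength φR_n = 0.75 × 480.7 = 360 kips.

360 kips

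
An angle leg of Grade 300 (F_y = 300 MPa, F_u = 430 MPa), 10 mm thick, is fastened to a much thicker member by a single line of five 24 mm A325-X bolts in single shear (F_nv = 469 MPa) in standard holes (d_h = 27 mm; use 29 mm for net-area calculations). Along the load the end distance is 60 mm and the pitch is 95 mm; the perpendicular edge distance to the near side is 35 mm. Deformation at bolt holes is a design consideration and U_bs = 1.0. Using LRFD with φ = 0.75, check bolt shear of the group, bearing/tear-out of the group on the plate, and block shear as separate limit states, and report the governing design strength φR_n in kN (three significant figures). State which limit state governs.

660 kN (block shear governs)

Bolt shear: A_b = π·24²/4 = 452.4 mm²; R_n = 469 × 452.4 × 5 × 1 / 1000 = 1061 kN → 0.75 × 1061 = 796 kN.
Bearing: edge l_c = 46.5, r_n = 239.9 kN; interior l_c = 68, r_n = 247.7 kN; R_n = 239.9 + 4·247.7 = 1231 kN → 923 kN.
Block shear: A_gv = 4400, A_nv = 3095, A_nt = 205 mm²; R_n = min(0.6F_uA_nv, 0.6F_yA_gv) + U_bs·F_u·A_nt = 880.1 kN → 660 kN.
Block shear governs: 660 kN.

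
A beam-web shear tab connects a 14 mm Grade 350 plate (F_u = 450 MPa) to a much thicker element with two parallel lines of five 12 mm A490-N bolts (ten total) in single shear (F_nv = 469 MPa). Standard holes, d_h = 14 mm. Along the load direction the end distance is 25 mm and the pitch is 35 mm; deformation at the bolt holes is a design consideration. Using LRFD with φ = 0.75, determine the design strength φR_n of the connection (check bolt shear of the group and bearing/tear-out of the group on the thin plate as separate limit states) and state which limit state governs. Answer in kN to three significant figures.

398 kN (bolt shear governs)

Bolt shear: A_b = π·12²/4 = 113.1 mm²; R_n = 469 × 113.1 × 10 × 1 / 1000 = 530.4 kN → 0.75 × 530.4 = 398 kN.
Bearing (1.2 l_c t F_u ≤ 2.4 d t F_u): upper limit = 2.4·12·14·450 / 1000 = 181.4 kN.
  Edge l_c = 25 − 14/2 = 18 → r_n = 136.1 kN; interior l_c = 35 − 14 = 21 → r_n = 158.8 kN.
  R_n,bearing = 2·136.1 + 8·158.8 = 1542 kN → 0.75 × 1542 = 1160 kN.
Bolt shear governs: 398 kN.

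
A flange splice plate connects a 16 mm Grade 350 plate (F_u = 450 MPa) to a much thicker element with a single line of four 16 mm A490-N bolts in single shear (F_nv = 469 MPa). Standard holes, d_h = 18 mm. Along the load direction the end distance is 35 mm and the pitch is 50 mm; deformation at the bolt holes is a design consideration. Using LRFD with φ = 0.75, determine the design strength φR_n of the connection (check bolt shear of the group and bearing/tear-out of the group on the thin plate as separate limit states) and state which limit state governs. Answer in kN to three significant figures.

Bolt shear: A_b = π·16²/4 = 201.1 mm²; R_n = 469 × 201.1 × 4 × 1 / 1000 = 377.2 kN → 0.75 × 377.2 = 283 kN.
Bearing (1.2 l_c t F_u ≤ 2.4 d t F_u): upper limit = 2.4·16·16·450 / 1000 = 276.5 kN.
  Edge l_c = 35 − 18/2 = 26 → r_n = 224.6 kN; interior l_c = 50 − 18 = 32 → r_n = 276.5 kN.
  R_n,bearing = 1·224.6 + 3·276.5 = 1054 kN → 0.75 × 1054 = 791 kN.
Bolt shear governs: 283 kN.

283 kN (bolt shear governs)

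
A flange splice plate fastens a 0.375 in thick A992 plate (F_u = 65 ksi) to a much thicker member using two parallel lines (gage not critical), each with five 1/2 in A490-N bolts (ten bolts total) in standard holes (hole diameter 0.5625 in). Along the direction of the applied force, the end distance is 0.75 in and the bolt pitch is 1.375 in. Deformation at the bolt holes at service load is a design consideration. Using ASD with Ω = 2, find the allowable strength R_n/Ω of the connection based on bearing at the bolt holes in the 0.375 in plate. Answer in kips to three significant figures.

109 kips

Per bolt r_n = 1.2 l_c t F_u ≤ 2.4 d t F_u; upper limit = 2.4 × 0.5 × 0.375 × 65 = 29.25 kips.
Edge bolt: l_c = 0.75 − 0.5625/2 = 0.4688 in → 1.2 × 0.4688 × 0.375 × 65 = 13.71 → r_n = 13.71 kips.
Interior bolts: l_c = 1.375 − 0.5625 = 0.8125 in → 1.2 × 0.8125 × 0.375 × 65 = 23.77 → r_n = 23.77 kips.
R_n = 2 × 13.71 + 8 × 23.77 = 217.5 kips.
Allowable strength R_n/Ω = 217.5 / 2 = 109 kips.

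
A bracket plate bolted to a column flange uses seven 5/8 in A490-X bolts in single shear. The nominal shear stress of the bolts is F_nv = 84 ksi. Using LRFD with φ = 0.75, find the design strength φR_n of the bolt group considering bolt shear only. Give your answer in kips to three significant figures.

135 kips

A_b = π × 0.625² / 4 = 0.3068 in².
R_n = F_nv · A_b · n · n_s = 84 × 0.3068 × 7 × 1 = 180.4 kips.
Design strength φR_n = 0.75 × 180.4 = 135 kips.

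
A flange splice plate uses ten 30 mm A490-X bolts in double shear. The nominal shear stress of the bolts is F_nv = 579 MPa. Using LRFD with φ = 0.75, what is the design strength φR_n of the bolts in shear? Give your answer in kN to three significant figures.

A_b = π × 30² / 4 = 706.9 mm².
R_n = F_nv · A_b · n · n_s = 579 × 706.9 × 10 × 2 / 1000 = 8185 kN.
Design strength φR_n = 0.75 × 8185 = 6140 kN.

6140 kN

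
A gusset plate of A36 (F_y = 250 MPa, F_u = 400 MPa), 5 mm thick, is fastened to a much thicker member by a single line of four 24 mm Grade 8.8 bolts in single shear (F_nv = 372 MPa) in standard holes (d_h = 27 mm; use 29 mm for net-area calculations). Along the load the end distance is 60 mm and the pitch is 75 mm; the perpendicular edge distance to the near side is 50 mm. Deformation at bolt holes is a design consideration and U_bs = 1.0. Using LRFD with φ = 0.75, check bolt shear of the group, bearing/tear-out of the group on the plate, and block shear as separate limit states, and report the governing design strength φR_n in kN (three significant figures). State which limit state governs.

214 kN (block shear governs)

Bolt shear: A_b = π·24²/4 = 452.4 mm²; R_n = 372 × 452.4 × 4 × 1 / 1000 = 673.2 kN → 0.75 × 673.2 = 505 kN.
Bearing: edge l_c = 46.5, r_n = 111.6 kN; interior l_c = 48, r_n = 115.2 kN; R_n = 111.6 + 3·115.2 = 457.2 kN → 343 kN.
Block shear: A_gv = 1425, A_nv = 917.5, A_nt = 177.5 mm²; R_n = min(0.6F_uA_nv, 0.6F_yA_gv) + U_bs·F_u·A_nt = 284.8 kN → 214 kN.
Block shear governs: 214 kN.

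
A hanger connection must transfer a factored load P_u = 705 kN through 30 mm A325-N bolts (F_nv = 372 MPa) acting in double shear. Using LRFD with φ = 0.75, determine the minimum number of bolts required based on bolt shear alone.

A_b = π·30²/4 = 706.9 mm².
Per-bolt design strength φR_n = 0.75 × 372 × 706.9 × 2 / 1000 = 394.4 kN.
n ≥ 705 / 394.4 = 1.787 → use 2 bolts.

2 bolts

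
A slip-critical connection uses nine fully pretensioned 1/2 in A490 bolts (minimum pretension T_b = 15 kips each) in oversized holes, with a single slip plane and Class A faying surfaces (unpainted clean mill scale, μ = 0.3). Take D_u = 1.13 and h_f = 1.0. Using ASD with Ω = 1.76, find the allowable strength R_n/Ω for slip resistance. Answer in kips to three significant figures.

R_n = μ · D_u · h_f · T_b · n_s · n_b = 0.3 × 1.13 × 1.0 × 15 × 1 × 9 = 45.76 kips.
Allowable strength R_n/Ω = 45.76 / 1.76 = 26 kips.

26 kips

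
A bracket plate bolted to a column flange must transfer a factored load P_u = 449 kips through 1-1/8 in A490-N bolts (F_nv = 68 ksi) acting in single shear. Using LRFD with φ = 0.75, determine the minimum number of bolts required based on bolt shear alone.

A_b = π·1.125²/4 = 0.994 in².
Per-bolt design strength φR_n = 0.75 × 68 × 0.994 × 1 = 50.69 kips.
n ≥ 449 / 50.69 = 8.857 → use 9 bolts.

9 bolts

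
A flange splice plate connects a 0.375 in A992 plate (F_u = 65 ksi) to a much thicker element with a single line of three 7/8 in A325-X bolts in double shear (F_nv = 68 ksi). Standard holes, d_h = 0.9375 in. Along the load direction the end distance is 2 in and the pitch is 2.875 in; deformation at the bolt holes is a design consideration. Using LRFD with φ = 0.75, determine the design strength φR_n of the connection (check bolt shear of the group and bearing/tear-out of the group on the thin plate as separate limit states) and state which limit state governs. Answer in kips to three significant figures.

110 kips (bearing governs)

Bolt shear: A_b = π·0.875²/4 = 0.6013 in²; R_n = 68 × 0.6013 × 3 × 2 = 245.3 kips → 0.75 × 245.3 = 184 kips.
Bearing (1.2 l_c t F_u ≤ 2.4 d t F_u): upper limit = 2.4·0.875·0.375·65 = 51.19 kips.
  Edge l_c = 2 − 0.9375/2 = 1.531 → r_n = 44.79 kips; interior l_c = 2.875 − 0.9375 = 1.938 → r_n = 51.19 kips.
  R_n,bearing = 1·44.79 + 2·51.19 = 147.2 kips → 0.75 × 147.2 = 110 kips.
Bearing governs: 110 kips.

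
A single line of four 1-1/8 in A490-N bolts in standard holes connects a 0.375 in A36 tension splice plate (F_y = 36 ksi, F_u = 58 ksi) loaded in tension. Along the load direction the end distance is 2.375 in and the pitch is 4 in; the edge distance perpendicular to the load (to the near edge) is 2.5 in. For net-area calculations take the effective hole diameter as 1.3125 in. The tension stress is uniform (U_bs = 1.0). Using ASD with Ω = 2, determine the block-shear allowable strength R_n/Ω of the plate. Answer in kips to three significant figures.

78.3 kips

Shear plane L_v = 2.375 + 3·4 = 14.38 in; A_gv = 14.38 × 0.375 = 5.391 in².
A_nv = (14.38 − 3.5·1.3125) × 0.375 = 3.668 in².
A_nt = (2.5 − 0.5·1.3125) × 0.375 = 0.6914 in².
0.6 F_u A_nv = 127.6 kips; 0.6 F_y A_gv = 116.4 kips → shear yielding governs the shear term.
R_n = 116.4 + 1.0 × 58 × 0.6914 = 156.5 kips.
Allowable strength R_n/Ω = 156.5 / 2 = 78.3 kips.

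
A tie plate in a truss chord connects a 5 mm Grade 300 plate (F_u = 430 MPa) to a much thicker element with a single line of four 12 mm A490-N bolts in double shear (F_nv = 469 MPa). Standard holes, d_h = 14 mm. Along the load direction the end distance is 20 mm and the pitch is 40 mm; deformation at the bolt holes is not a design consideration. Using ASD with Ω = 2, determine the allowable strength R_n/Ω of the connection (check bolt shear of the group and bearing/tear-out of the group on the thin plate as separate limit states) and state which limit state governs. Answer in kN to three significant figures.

Bolt shear: A_b = π·12²/4 = 113.1 mm²; R_n = 469 × 113.1 × 4 × 2 / 1000 = 424.3 kN → 424.3 / 2 = 212 kN.
Bearing (1.5 l_c t F_u ≤ 3.0 d t F_u): upper limit = 3.0·12·5·430 / 1000 = 77.4 kN.
  Edge l_c = 20 − 14/2 = 13 → r_n = 41.93 kN; interior l_c = 40 − 14 = 26 → r_n = 77.4 kN.
  R_n,bearing = 1·41.93 + 3·77.4 = 274.1 kN → 274.1 / 2 = 137 kN.
Bearing governs: 137 kN.

137 kN (bearing governs)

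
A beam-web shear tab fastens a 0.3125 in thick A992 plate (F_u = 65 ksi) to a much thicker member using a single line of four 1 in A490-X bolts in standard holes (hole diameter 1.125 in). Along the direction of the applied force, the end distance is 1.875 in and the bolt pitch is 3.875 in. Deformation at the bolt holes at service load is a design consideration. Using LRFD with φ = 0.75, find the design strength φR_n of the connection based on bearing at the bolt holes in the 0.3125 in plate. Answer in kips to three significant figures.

Per bolt r_n = 1.2 l_c t F_u ≤ 2.4 d t F_u; upper limit = 2.4 × 1 × 0.3125 × 65 = 48.75 kips.
Edge bolt: l_c = 1.875 − 1.125/2 = 1.312 in → 1.2 × 1.312 × 0.3125 × 65 = 31.99 → r_n = 31.99 kips.
Interior bolts: l_c = 3.875 − 1.125 = 2.75 in → 1.2 × 2.75 × 0.3125 × 65 = 67.03 → r_n = 48.75 kips.
R_n = 1 × 31.99 + 3 × 48.75 = 178.2 kips.
Design strength φR_n = 0.75 × 178.2 = 134 kips.

134 kips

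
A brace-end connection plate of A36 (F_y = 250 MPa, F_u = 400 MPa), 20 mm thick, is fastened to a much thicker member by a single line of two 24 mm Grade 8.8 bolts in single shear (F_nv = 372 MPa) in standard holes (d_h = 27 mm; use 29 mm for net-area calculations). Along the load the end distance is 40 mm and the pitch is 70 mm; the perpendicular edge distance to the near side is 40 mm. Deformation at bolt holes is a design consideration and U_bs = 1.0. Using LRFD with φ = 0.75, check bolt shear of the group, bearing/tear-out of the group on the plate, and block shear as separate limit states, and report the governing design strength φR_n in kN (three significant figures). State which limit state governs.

252 kN (bolt shear governs)

Bolt shear: A_b = π·24²/4 = 452.4 mm²; R_n = 372 × 452.4 × 2 × 1 / 1000 = 336.6 kN → 0.75 × 336.6 = 252 kN.
Bearing: edge l_c = 26.5, r_n = 254.4 kN; interior l_c = 43, r_n = 412.8 kN; R_n = 254.4 + 1·412.8 = 667.2 kN → 500 kN.
Block shear: A_gv = 2200, A_nv = 1330, A_nt = 510 mm²; R_n = min(0.6F_uA_nv, 0.6F_yA_gv) + U_bs·F_u·A_nt = 523.2 kN → 392 kN.
Bolt shear governs: 252 kN.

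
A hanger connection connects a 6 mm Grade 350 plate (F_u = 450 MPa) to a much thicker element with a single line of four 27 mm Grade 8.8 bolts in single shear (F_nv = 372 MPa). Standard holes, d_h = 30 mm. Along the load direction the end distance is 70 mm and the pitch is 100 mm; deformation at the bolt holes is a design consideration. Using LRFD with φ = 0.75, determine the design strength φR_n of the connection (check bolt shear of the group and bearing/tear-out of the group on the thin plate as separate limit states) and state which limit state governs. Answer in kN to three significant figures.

525 kN (bearing governs)

Bolt shear: A_b = π·27²/4 = 572.6 mm²; R_n = 372 × 572.6 × 4 × 1 / 1000 = 852 kN → 0.75 × 852 = 639 kN.
Bearing (1.2 l_c t F_u ≤ 2.4 d t F_u): upper limit = 2.4·27·6·450 / 1000 = 175 kN.
  Edge l_c = 70 − 30/2 = 55 → r_n = 175 kN; interior l_c = 100 − 30 = 70 → r_n = 175 kN.
  R_n,bearing = 1·175 + 3·175 = 699.8 kN → 0.75 × 699.8 = 525 kN.
Bearing governs: 525 kN.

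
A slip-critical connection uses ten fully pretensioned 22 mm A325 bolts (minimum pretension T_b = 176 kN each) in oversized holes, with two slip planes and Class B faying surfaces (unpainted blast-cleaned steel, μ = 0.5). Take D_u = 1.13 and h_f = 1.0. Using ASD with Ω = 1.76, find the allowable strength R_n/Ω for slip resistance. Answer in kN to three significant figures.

1130 kN

R_n = μ · D_u · h_f · T_b · n_s · n_b = 0.5 × 1.13 × 1.0 × 176 × 2 × 10 = 1989 kN.
Allowable strength R_n/Ω = 1989 / 1.76 = 1130 kN.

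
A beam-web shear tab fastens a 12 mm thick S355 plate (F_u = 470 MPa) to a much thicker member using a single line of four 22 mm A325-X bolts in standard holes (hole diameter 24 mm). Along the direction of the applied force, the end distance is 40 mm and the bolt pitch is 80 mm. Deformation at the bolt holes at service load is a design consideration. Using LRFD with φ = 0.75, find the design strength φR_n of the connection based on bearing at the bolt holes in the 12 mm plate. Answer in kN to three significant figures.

Per bolt r_n = 1.2 l_c t F_u ≤ 2.4 d t F_u; upper limit = 2.4 × 22 × 12 × 470 / 1000 = 297.8 kN.
Edge bolt: l_c = 40 − 24/2 = 28 mm → 1.2 × 28 × 12 × 470 / 1000 = 189.5 → r_n = 189.5 kN.
Interior bolts: l_c = 80 − 24 = 56 mm → 1.2 × 56 × 12 × 470 / 1000 = 379 → r_n = 297.8 kN.
R_n = 1 × 189.5 + 3 × 297.8 = 1083 kN.
Design strength φR_n = 0.75 × 1083 = 812 kN.

812 kN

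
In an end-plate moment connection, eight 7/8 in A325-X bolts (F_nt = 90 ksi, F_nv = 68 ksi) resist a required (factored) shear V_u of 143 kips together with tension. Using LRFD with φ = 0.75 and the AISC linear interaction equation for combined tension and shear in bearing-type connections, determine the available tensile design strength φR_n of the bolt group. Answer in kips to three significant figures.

A_b = π·0.875²/4 = 0.6013 in²; f_rv = 143 / (8 × 0.6013) = 29.73 ksi.
F'_nt = 1.3 F_nt − (F_nt / φF_nv) f_rv = 1.3·90 − (90/(0.75·68))·29.73 = 64.54 ksi, capped at F_nt → F'_nt = 64.54 ksi.
R_n = F'_nt · A_b · n = 64.54 × 0.6013 × 8 = 310.5 kips.
Design strength φR_n = 0.75 × 310.5 = 233 kips.

233 kips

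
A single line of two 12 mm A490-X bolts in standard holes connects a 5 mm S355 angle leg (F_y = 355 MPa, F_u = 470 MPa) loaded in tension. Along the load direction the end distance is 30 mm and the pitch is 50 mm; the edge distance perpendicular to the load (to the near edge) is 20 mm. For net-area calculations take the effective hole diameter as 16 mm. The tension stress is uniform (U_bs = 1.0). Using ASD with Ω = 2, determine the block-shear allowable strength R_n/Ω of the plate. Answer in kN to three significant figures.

Shear plane L_v = 30 + 1·50 = 80 mm; A_gv = 80 × 5 = 400 mm².
A_nv = (80 − 1.5·16) × 5 = 280 mm².
A_nt = (20 − 0.5·16) × 5 = 60 mm².
0.6 F_u A_nv = 78.96 kN; 0.6 F_y A_gv = 85.2 kN → shear rupture governs the shear term.
R_n = 78.96 + 1.0 × 470 × 60 / 1000 = 107.2 kN.
Allowable strength R_n/Ω = 107.2 / 2 = 53.6 kN.

53.6 kN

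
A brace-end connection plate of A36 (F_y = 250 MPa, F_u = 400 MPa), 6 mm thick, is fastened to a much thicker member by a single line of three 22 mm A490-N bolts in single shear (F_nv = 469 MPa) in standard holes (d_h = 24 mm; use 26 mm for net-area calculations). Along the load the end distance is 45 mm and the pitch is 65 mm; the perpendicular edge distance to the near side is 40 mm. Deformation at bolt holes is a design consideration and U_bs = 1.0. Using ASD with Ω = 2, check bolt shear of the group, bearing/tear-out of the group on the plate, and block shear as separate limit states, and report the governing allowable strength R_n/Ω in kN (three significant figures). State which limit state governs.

Bolt shear: A_b = π·22²/4 = 380.1 mm²; R_n = 469 × 380.1 × 3 × 1 / 1000 = 534.8 kN → 534.8 / 2 = 267 kN.
Bearing: edge l_c = 33, r_n = 95.04 kN; interior l_c = 41, r_n = 118.1 kN; R_n = 95.04 + 2·118.1 = 331.2 kN → 166 kN.
Block shear: A_gv = 1050, A_nv = 660, A_nt = 162 mm²; R_n = min(0.6F_uA_nv, 0.6F_yA_gv) + U_bs·F_u·A_nt = 222.3 kN → 111 kN.
Block shear governs: 111 kN.

111 kN (block shear governs)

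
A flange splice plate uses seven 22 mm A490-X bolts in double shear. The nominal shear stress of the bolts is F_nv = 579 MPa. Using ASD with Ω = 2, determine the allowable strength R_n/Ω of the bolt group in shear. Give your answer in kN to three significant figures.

1540 kN

A_b = π × 22² / 4 = 380.1 mm².
R_n = F_nv · A_b · n · n_s = 579 × 380.1 × 7 × 2 / 1000 = 3081 kN.
Allowable strength R_n/Ω = 3081 / 2 = 1540 kN.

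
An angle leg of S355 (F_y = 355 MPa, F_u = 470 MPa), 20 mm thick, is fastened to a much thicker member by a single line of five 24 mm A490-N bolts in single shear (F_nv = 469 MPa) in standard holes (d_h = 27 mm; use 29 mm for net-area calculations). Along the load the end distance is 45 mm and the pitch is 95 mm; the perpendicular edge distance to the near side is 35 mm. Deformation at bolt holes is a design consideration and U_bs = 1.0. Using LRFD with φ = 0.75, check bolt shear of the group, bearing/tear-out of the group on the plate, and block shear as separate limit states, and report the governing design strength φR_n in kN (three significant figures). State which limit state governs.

Bolt shear: A_b = π·24²/4 = 452.4 mm²; R_n = 469 × 452.4 × 5 × 1 / 1000 = 1061 kN → 0.75 × 1061 = 796 kN.
Bearing: edge l_c = 31.5, r_n = 355.3 kN; interior l_c = 68, r_n = 541.4 kN; R_n = 355.3 + 4·541.4 = 2521 kN → 1890 kN.
Block shear: A_gv = 8500, A_nv = 5890, A_nt = 410 mm²; R_n = min(0.6F_uA_nv, 0.6F_yA_gv) + U_bs·F_u·A_nt = 1854 kN → 1390 kN.
Bolt shear governs: 796 kN.

796 kN (bolt shear governs)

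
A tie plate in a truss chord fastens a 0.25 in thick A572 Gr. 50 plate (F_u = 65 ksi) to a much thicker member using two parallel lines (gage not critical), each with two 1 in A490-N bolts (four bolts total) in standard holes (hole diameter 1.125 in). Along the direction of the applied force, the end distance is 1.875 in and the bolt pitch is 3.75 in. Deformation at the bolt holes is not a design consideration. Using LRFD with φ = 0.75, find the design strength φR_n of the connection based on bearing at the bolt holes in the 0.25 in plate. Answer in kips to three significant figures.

Per bolt r_n = 1.5 l_c t F_u ≤ 3.0 d t F_u; upper limit = 3.0 × 1 × 0.25 × 65 = 48.75 kips.
Edge bolt: l_c = 1.875 − 1.125/2 = 1.312 in → 1.5 × 1.312 × 0.25 × 65 = 31.99 → r_n = 31.99 kips.
Interior bolts: l_c = 3.75 − 1.125 = 2.625 in → 1.5 × 2.625 × 0.25 × 65 = 63.98 → r_n = 48.75 kips.
R_n = 2 × 31.99 + 2 × 48.75 = 161.5 kips.
Design strength φR_n = 0.75 × 161.5 = 121 kips.

121 kips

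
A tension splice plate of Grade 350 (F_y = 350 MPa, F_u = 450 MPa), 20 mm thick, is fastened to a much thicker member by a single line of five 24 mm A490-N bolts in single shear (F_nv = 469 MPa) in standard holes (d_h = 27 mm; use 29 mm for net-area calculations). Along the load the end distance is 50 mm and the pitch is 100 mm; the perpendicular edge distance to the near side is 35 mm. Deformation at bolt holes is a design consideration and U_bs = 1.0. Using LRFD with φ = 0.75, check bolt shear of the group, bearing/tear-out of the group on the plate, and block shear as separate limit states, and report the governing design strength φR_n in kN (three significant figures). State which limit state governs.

796 kN (bolt shear governs)

Bolt shear: A_b = π·24²/4 = 452.4 mm²; R_n = 469 × 452.4 × 5 × 1 / 1000 = 1061 kN → 0.75 × 1061 = 796 kN.
Bearing: edge l_c = 36.5, r_n = 394.2 kN; interior l_c = 73, r_n = 518.4 kN; R_n = 394.2 + 4·518.4 = 2468 kN → 1850 kN.
Block shear: A_gv = 9000, A_nv = 6390, A_nt = 410 mm²; R_n = min(0.6F_uA_nv, 0.6F_yA_gv) + U_bs·F_u·A_nt = 1910 kN → 1430 kN.
Bolt shear governs: 796 kN.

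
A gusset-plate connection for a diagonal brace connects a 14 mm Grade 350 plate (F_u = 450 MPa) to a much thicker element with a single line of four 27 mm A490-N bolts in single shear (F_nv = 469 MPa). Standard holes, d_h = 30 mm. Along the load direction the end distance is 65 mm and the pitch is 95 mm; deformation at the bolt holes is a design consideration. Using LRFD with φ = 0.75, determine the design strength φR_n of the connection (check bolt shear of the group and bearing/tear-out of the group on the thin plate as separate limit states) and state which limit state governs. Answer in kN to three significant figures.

806 kN (bolt shear governs)

Bolt shear: A_b = π·27²/4 = 572.6 mm²; R_n = 469 × 572.6 × 4 × 1 / 1000 = 1074 kN → 0.75 × 1074 = 806 kN.
Bearing (1.2 l_c t F_u ≤ 2.4 d t F_u): upper limit = 2.4·27·14·450 / 1000 = 408.2 kN.
  Edge l_c = 65 − 30/2 = 50 → r_n = 378 kN; interior l_c = 95 − 30 = 65 → r_n = 408.2 kN.
  R_n,bearing = 1·378 + 3·408.2 = 1603 kN → 0.75 × 1603 = 1200 kN.
Bolt shear governs: 806 kN.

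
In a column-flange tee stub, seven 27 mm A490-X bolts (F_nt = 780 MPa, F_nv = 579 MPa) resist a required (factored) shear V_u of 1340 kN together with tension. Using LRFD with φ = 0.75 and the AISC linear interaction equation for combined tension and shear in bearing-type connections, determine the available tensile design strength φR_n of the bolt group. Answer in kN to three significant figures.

A_b = π·27²/4 = 572.6 mm²; f_rv = 1340 × 1000 / (7 × 572.6) = 334.3 MPa.
F'_nt = 1.3 F_nt − (F_nt / φF_nv) f_rv = 1.3·780 − (780/(0.75·579))·334.3 = 413.5 MPa, capped at F_nt → F'_nt = 413.5 MPa.
R_n = F'_nt · A_b · n = 413.5 × 572.6 × 7 / 1000 = 1657 kN.
Design strength φR_n = 0.75 × 1657 = 1240 kN.

1240 kN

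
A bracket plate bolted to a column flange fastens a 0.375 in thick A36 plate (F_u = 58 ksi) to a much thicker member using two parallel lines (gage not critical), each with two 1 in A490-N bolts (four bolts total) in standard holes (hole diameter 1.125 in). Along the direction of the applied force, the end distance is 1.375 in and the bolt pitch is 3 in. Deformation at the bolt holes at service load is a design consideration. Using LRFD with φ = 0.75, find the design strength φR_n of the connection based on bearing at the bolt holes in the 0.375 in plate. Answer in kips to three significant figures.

Per bolt r_n = 1.2 l_c t F_u ≤ 2.4 d t F_u; upper limit = 2.4 × 1 × 0.375 × 58 = 52.2 kips.
Edge bolt: l_c = 1.375 − 1.125/2 = 0.8125 in → 1.2 × 0.8125 × 0.375 × 58 = 21.21 → r_n = 21.21 kips.
Interior bolts: l_c = 3 − 1.125 = 1.875 in → 1.2 × 1.875 × 0.375 × 58 = 48.94 → r_n = 48.94 kips.
R_n = 2 × 21.21 + 2 × 48.94 = 140.3 kips.
Design strength φR_n = 0.75 × 140.3 = 105 kips.

105 kips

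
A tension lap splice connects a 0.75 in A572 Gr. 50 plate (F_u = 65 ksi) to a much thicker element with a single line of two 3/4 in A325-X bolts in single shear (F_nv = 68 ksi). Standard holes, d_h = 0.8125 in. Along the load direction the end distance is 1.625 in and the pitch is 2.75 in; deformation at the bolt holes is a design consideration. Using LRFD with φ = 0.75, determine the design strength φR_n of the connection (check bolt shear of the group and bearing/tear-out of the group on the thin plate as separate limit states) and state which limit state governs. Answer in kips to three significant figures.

45.1 kips (bolt shear governs)

Bolt shear: A_b = π·0.75²/4 = 0.4418 in²; R_n = 68 × 0.4418 × 2 × 1 = 60.08 kips → 0.75 × 60.08 = 45.1 kips.
Bearing (1.2 l_c t F_u ≤ 2.4 d t F_u): upper limit = 2.4·0.75·0.75·65 = 87.75 kips.
  Edge l_c = 1.625 − 0.8125/2 = 1.219 → r_n = 71.3 kips; interior l_c = 2.75 − 0.8125 = 1.938 → r_n = 87.75 kips.
  R_n,bearing = 1·71.3 + 1·87.75 = 159 kips → 0.75 × 159 = 119 kips.
Bolt shear governs: 45.1 kips.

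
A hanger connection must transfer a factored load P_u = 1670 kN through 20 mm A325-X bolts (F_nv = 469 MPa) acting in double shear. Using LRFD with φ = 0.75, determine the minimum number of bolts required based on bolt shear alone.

8 bolts

A_b = π·20²/4 = 314.2 mm².
Per-bolt design strength φR_n = 0.75 × 469 × 314.2 × 2 / 1000 = 221 kN.
n ≥ 1670 / 221 = 7.556 → use 8 bolts.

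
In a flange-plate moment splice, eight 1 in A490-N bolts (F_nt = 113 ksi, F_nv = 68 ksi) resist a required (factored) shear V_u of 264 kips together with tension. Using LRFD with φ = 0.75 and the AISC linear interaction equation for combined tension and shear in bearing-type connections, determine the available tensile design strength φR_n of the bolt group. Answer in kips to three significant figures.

A_b = π·1²/4 = 0.7854 in²; f_rv = 264 / (8 × 0.7854) = 42.02 ksi.
F'_nt = 1.3 F_nt − (F_nt / φF_nv) f_rv = 1.3·113 − (113/(0.75·68))·42.02 = 53.8 ksi, capped at F_nt → F'_nt = 53.8 ksi.
R_n = F'_nt · A_b · n = 53.8 × 0.7854 × 8 = 338.1 kips.
Design strength φR_n = 0.75 × 338.1 = 254 kips.

254 kips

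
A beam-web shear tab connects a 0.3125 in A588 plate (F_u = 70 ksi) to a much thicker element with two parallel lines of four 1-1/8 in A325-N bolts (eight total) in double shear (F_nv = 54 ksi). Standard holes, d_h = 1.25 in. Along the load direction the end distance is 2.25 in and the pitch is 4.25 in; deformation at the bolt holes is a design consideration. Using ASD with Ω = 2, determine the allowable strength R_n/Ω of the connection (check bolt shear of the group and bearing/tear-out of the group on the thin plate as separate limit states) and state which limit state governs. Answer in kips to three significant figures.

Bolt shear: A_b = π·1.125²/4 = 0.994 in²; R_n = 54 × 0.994 × 8 × 2 = 858.8 kips → 858.8 / 2 = 429 kips.
Bearing (1.2 l_c t F_u ≤ 2.4 d t F_u): upper limit = 2.4·1.125·0.3125·70 = 59.06 kips.
  Edge l_c = 2.25 − 1.25/2 = 1.625 → r_n = 42.66 kips; interior l_c = 4.25 − 1.25 = 3 → r_n = 59.06 kips.
  R_n,bearing = 2·42.66 + 6·59.06 = 439.7 kips → 439.7 / 2 = 220 kips.
Bearing governs: 220 kips.

220 kips (bearing governs)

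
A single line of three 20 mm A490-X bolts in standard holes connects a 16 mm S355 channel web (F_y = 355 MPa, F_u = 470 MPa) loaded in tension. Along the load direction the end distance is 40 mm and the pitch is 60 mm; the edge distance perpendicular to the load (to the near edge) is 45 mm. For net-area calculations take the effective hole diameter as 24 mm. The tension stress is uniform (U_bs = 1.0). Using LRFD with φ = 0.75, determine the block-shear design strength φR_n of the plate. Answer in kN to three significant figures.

Shear plane L_v = 40 + 2·60 = 160 mm; A_gv = 160 × 16 = 2560 mm².
A_nv = (160 − 2.5·24) × 16 = 1600 mm².
A_nt = (45 − 0.5·24) × 16 = 528 mm².
0.6 F_u A_nv = 451.2 kN; 0.6 F_y A_gv = 545.3 kN → shear rupture governs the shear term.
R_n = 451.2 + 1.0 × 470 × 528 / 1000 = 699.4 kN.
Design strength φR_n = 0.75 × 699.4 = 525 kN.

525 kN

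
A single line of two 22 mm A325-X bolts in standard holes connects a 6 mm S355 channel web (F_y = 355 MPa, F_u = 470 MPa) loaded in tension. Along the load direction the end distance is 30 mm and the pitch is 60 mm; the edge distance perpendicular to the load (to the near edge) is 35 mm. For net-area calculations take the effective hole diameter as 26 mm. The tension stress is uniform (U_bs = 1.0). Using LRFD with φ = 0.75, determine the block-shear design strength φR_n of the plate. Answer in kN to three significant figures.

111 kN

Shear plane L_v = 30 + 1·60 = 90 mm; A_gv = 90 × 6 = 540 mm².
A_nv = (90 − 1.5·26) × 6 = 306 mm².
A_nt = (35 − 0.5·26) × 6 = 132 mm².
0.6 F_u A_nv = 86.29 kN; 0.6 F_y A_gv = 115 kN → shear rupture governs the shear term.
R_n = 86.29 + 1.0 × 470 × 132 / 1000 = 148.3 kN.
Design strength φR_n = 0.75 × 148.3 = 111 kN.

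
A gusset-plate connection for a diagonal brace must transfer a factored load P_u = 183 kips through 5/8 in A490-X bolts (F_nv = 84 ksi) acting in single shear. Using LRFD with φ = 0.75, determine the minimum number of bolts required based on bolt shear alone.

A_b = π·0.625²/4 = 0.3068 in².
Per-bolt design strength φR_n = 0.75 × 84 × 0.3068 × 1 = 19.33 kips.
n ≥ 183 / 19.33 = 9.468 → use 10 bolts.

10 bolts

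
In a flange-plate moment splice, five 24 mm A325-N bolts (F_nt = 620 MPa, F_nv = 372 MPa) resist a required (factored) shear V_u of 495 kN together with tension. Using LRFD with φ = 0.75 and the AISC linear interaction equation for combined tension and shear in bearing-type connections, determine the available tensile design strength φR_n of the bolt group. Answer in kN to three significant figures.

542 kN

A_b = π·24²/4 = 452.4 mm²; f_rv = 495 × 1000 / (5 × 452.4) = 218.8 MPa.
F'_nt = 1.3 F_nt − (F_nt / φF_nv) f_rv = 1.3·620 − (620/(0.75·372))·218.8 = 319.7 MPa, capped at F_nt → F'_nt = 319.7 MPa.
R_n = F'_nt · A_b · n = 319.7 × 452.4 × 5 / 1000 = 723.1 kN.
Design strength φR_n = 0.75 × 723.1 = 542 kN.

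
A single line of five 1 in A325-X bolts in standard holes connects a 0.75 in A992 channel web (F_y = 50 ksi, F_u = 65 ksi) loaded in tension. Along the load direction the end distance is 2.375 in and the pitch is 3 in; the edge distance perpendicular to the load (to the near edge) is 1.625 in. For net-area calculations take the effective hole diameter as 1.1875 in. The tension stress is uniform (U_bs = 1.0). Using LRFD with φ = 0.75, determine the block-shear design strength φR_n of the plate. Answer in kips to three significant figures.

Shear plane L_v = 2.375 + 4·3 = 14.38 in; A_gv = 14.38 × 0.75 = 10.78 in².
A_nv = (14.38 − 4.5·1.1875) × 0.75 = 6.773 in².
A_nt = (1.625 − 0.5·1.1875) × 0.75 = 0.7734 in².
0.6 F_u A_nv = 264.2 kips; 0.6 F_y A_gv = 323.4 kips → shear rupture governs the shear term.
R_n = 264.2 + 1.0 × 65 × 0.7734 = 314.4 kips.
Design strength φR_n = 0.75 × 314.4 = 236 kips.

236 kips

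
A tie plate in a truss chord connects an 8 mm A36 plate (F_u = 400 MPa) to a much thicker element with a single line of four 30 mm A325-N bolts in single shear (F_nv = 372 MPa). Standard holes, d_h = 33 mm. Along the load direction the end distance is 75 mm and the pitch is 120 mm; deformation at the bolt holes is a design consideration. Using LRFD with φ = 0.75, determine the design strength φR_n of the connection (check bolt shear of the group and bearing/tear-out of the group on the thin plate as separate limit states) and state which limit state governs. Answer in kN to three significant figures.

Bolt shear: A_b = π·30²/4 = 706.9 mm²; R_n = 372 × 706.9 × 4 × 1 / 1000 = 1052 kN → 0.75 × 1052 = 789 kN.
Bearing (1.2 l_c t F_u ≤ 2.4 d t F_u): upper limit = 2.4·30·8·400 / 1000 = 230.4 kN.
  Edge l_c = 75 − 33/2 = 58.5 → r_n = 224.6 kN; interior l_c = 120 − 33 = 87 → r_n = 230.4 kN.
  R_n,bearing = 1·224.6 + 3·230.4 = 915.8 kN → 0.75 × 915.8 = 687 kN.
Bearing governs: 687 kN.

687 kN (bearing governs)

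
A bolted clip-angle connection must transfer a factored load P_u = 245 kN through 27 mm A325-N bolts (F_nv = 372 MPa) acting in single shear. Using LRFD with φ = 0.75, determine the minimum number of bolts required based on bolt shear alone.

A_b = π·27²/4 = 572.6 mm².
Per-bolt design strength φR_n = 0.75 × 372 × 572.6 × 1 / 1000 = 159.7 kN.
n ≥ 245 / 159.7 = 1.534 → use 2 bolts.

2 bolts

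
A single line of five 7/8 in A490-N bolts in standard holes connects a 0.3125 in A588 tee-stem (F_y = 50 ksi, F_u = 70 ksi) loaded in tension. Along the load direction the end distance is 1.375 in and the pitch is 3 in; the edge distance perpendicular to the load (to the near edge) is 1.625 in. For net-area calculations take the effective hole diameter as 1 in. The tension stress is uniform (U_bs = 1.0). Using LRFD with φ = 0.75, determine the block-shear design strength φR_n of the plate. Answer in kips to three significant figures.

Shear plane L_v = 1.375 + 4·3 = 13.38 in; A_gv = 13.38 × 0.3125 = 4.18 in².
A_nv = (13.38 − 4.5·1) × 0.3125 = 2.773 in².
A_nt = (1.625 − 0.5·1) × 0.3125 = 0.3516 in².
0.6 F_u A_nv = 116.5 kips; 0.6 F_y A_gv = 125.4 kips → shear rupture governs the shear term.
R_n = 116.5 + 1.0 × 70 × 0.3516 = 141.1 kips.
Design strength φR_n = 0.75 × 141.1 = 106 kips.

106 kips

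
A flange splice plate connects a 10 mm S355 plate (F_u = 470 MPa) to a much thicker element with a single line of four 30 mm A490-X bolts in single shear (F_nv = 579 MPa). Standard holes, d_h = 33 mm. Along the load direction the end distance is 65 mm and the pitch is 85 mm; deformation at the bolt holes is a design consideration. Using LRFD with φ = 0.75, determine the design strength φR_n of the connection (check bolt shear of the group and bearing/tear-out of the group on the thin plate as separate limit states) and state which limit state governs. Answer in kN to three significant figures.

865 kN (bearing governs)

Bolt shear: A_b = π·30²/4 = 706.9 mm²; R_n = 579 × 706.9 × 4 × 1 / 1000 = 1637 kN → 0.75 × 1637 = 1230 kN.
Bearing (1.2 l_c t F_u ≤ 2.4 d t F_u): upper limit = 2.4·30·10·470 / 1000 = 338.4 kN.
  Edge l_c = 65 − 33/2 = 48.5 → r_n = 273.5 kN; interior l_c = 85 − 33 = 52 → r_n = 293.3 kN.
  R_n,bearing = 1·273.5 + 3·293.3 = 1153 kN → 0.75 × 1153 = 865 kN.
Bearing governs: 865 kN.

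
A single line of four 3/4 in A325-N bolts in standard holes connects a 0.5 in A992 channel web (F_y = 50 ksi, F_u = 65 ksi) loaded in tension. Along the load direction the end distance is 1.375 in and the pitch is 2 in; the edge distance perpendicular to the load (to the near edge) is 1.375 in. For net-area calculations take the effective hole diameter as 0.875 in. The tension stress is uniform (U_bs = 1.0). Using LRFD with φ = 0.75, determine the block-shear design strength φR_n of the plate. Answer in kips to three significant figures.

Shear plane L_v = 1.375 + 3·2 = 7.375 in; A_gv = 7.375 × 0.5 = 3.688 in².
A_nv = (7.375 − 3.5·0.875) × 0.5 = 2.156 in².
A_nt = (1.375 − 0.5·0.875) × 0.5 = 0.4688 in².
0.6 F_u A_nv = 84.09 kips; 0.6 F_y A_gv = 110.6 kips → shear rupture governs the shear term.
R_n = 84.09 + 1.0 × 65 × 0.4688 = 114.6 kips.
Design strength φR_n = 0.75 × 114.6 = 85.9 kips.

85.9 kips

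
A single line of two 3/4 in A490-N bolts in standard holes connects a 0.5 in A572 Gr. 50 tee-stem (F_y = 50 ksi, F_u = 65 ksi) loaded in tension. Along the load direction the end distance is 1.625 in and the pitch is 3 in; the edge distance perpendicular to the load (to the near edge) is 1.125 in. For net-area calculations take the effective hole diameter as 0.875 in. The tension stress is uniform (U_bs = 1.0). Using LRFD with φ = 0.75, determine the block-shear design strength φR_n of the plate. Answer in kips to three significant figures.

65.2 kips

Shear plane L_v = 1.625 + 1·3 = 4.625 in; A_gv = 4.625 × 0.5 = 2.312 in².
A_nv = (4.625 − 1.5·0.875) × 0.5 = 1.656 in².
A_nt = (1.125 − 0.5·0.875) × 0.5 = 0.3438 in².
0.6 F_u A_nv = 64.59 kips; 0.6 F_y A_gv = 69.38 kips → shear rupture governs the shear term.
R_n = 64.59 + 1.0 × 65 × 0.3438 = 86.94 kips.
Design strength φR_n = 0.75 × 86.94 = 65.2 kips.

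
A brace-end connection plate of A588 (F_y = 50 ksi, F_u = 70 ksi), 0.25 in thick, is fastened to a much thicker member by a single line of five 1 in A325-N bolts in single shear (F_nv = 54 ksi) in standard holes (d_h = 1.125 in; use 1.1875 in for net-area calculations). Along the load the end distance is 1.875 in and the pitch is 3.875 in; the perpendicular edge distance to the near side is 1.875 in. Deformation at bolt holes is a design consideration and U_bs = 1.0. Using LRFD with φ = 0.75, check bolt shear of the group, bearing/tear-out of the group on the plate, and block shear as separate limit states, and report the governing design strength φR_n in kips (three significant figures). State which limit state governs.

Bolt shear: A_b = π·1²/4 = 0.7854 in²; R_n = 54 × 0.7854 × 5 × 1 = 212.1 kips → 0.75 × 212.1 = 159 kips.
Bearing: edge l_c = 1.312, r_n = 27.56 kips; interior l_c = 2.75, r_n = 42 kips; R_n = 27.56 + 4·42 = 195.6 kips → 147 kips.
Block shear: A_gv = 4.344, A_nv = 3.008, A_nt = 0.3203 in²; R_n = min(0.6F_uA_nv, 0.6F_yA_gv) + U_bs·F_u·A_nt = 148.8 kips → 112 kips.
Block shear governs: 112 kips.

112 kips (block shear governs)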